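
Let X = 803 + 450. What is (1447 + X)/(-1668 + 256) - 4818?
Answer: -1701429/353 ≈ -4819.9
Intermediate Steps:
X = 1253
(1447 + X)/(-1668 + 256) - 4818 = (1447 + 1253)/(-1668 + 256) - 4818 = 2700/(-1412) - 4818 = 2700*(-1/1412) - 4818 = -675/353 - 4818 = -1701429/353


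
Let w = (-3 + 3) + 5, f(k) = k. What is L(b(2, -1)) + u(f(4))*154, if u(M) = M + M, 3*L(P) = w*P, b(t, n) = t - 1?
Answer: 3701/3 ≈ 1233.7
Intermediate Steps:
b(t, n) = -1 + t
w = 5 (w = 0 + 5 = 5)
L(P) = 5*P/3 (L(P) = (5*P)/3 = 5*P/3)
u(M) = 2*M
L(b(2, -1)) + u(f(4))*154 = 5*(-1 + 2)/3 + (2*4)*154 = (5/3)*1 + 8*154 = 5/3 + 1232 = 3701/3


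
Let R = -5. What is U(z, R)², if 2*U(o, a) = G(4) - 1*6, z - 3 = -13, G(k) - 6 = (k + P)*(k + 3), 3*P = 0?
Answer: 196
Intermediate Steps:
P = 0 (P = (⅓)*0 = 0)
G(k) = 6 + k*(3 + k) (G(k) = 6 + (k + 0)*(k + 3) = 6 + k*(3 + k))
z = -10 (z = 3 - 13 = -10)
U(o, a) = 14 (U(o, a) = ((6 + 4² + 3*4) - 1*6)/2 = ((6 + 16 + 12) - 6)/2 = (34 - 6)/2 = (½)*28 = 14)
U(z, R)² = 14² = 196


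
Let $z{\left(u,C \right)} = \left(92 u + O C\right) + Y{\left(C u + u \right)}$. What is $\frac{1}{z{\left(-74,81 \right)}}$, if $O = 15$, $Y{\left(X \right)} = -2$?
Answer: $- \frac{1}{5595} \approx -0.00017873$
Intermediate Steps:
$z{\left(u,C \right)} = -2 + 15 C + 92 u$ ($z{\left(u,C \right)} = \left(92 u + 15 C\right) - 2 = \left(15 C + 92 u\right) - 2 = -2 + 15 C + 92 u$)
$\frac{1}{z{\left(-74,81 \right)}} = \frac{1}{-2 + 15 \cdot 81 + 92 \left(-74\right)} = \frac{1}{-2 + 1215 - 6808} = \frac{1}{-5595} = - \frac{1}{5595}$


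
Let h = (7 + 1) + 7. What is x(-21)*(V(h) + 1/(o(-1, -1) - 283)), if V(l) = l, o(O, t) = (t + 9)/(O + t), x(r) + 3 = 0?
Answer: -12912/287 ≈ -44.990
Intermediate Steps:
x(r) = -3 (x(r) = -3 + 0 = -3)
o(O, t) = (9 + t)/(O + t)
h = 15 (h = 8 + 7 = 15)
x(-21)*(V(h) + 1/(o(-1, -1) - 283)) = -3*(15 + 1/((9 - 1)/(-1 - 1) - 283)) = -3*(15 + 1/(8/(-2) - 283)) = -3*(15 + 1/(-1/2*8 - 283)) = -3*(15 + 1/(-4 - 283)) = -3*(15 + 1/(-287)) = -3*(15 - 1/287) = -3*4304/287 = -12912/287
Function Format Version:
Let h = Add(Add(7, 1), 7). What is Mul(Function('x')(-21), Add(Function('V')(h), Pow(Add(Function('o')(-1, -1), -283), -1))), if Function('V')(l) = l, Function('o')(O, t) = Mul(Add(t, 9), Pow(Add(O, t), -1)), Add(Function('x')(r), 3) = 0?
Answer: Rational(-12912, 287) ≈ -44.990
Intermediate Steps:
Function('x')(r) = -3 (Function('x')(r) = Add(-3, 0) = -3)
Function('o')(O, t) = Mul(Pow(Add(O, t), -1), Add(9, t)) (Function('o')(O, t) = Mul(Add(9, t), Pow(Add(O, t), -1)) = Mul(Pow(Add(O, t), -1), Add(9, t)))
h = 15 (h = Add(8, 7) = 15)
Mul(Function('x')(-21), Add(Function('V')(h), Pow(Add(Function('o')(-1, -1), -283), -1))) = Mul(-3, Add(15, Pow(Add(Mul(Pow(Add(-1, -1), -1), Add(9, -1)), -283), -1))) = Mul(-3, Add(15, Pow(Add(Mul(Pow(-2, -1), 8), -283), -1))) = Mul(-3, Add(15, Pow(Add(Mul(Rational(-1, 2), 8), -283), -1))) = Mul(-3, Add(15, Pow(Add(-4, -283), -1))) = Mul(-3, Add(15, Pow(-287, -1))) = Mul(-3, Add(15, Rational(-1, 287))) = Mul(-3, Rational(4304, 287)) = Rational(-12912, 287)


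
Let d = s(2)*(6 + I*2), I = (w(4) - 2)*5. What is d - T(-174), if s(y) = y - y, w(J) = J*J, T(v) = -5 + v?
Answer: 179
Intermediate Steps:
w(J) = J**2
I = 70 (I = (4**2 - 2)*5 = (16 - 2)*5 = 14*5 = 70)
s(y) = 0
d = 0 (d = 0*(6 + 70*2) = 0*(6 + 140) = 0*146 = 0)
d - T(-174) = 0 - (-5 - 174) = 0 - 1*(-179) = 0 + 179 = 179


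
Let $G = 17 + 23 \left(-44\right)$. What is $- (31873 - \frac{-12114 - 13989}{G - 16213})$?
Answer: $- \frac{182814827}{5736} \approx -31871.0$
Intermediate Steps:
$G = -995$ ($G = 17 - 1012 = -995$)
$- (31873 - \frac{-12114 - 13989}{G - 16213}) = - (31873 - \frac{-12114 - 13989}{-995 - 16213}) = - (31873 - - \frac{26103}{-17208}) = - (31873 - \left(-26103\right) \left(- \frac{1}{17208}\right)) = - (31873 - \frac{8701}{5736}) = \left(-1\right) \frac{182814827}{5736} = - \frac{182814827}{5736}$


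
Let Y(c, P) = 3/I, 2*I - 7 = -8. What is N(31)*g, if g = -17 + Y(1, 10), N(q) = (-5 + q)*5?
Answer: -2990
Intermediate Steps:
I = -½ (I = 7/2 + (½)*(-8) = 7/2 - 4 = -½ ≈ -0.50000)
Y(c, P) = -6 (Y(c, P) = 3/(-½) = 3*(-2) = -6)
N(q) = -25 + 5*q
g = -23 (g = -17 - 6 = -23)
N(31)*g = (-25 + 5*31)*(-23) = (-25 + 155)*(-23) = 130*(-23) = -2990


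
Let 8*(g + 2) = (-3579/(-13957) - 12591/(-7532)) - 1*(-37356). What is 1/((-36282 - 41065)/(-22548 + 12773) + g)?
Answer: 483570970400/2261010420573697 ≈ 0.00021387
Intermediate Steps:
g = 3925537479775/840992992 (g = -2 + ((-3579/(-13957) - 12591/(-7532)) - 1*(-37356))/8 = -2 + ((-3579*(-1/13957) - 12591*(-1/7532)) + 37356)/8 = -2 + ((3579/13957 + 12591/7532) + 37356)/8 = -2 + (202689615/105124124 + 37356)/8 = -2 + (⅛)*(3927219465759/105124124) = -2 + 3927219465759/840992992 = 3925537479775/840992992 ≈ 4667.7)
1/((-36282 - 41065)/(-22548 + 12773) + g) = 1/((-36282 - 41065)/(-22548 + 12773) + 3925537479775/840992992) = 1/(-77347/(-9775) + 3925537479775/840992992) = 1/(-77347*(-1/9775) + 3925537479775/840992992) = 1/(77347/9775 + 3925537479775/840992992) = 1/(2261010420573697/483570970400) = 483570970400/2261010420573697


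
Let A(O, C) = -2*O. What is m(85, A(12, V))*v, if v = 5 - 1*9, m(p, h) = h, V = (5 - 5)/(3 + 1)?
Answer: 96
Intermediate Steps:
V = 0 (V = 0/4 = 0*(¼) = 0)
v = -4 (v = 5 - 9 = -4)
m(85, A(12, V))*v = -2*12*(-4) = -24*(-4) = 96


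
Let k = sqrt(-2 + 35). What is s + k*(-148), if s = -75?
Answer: -75 - 148*sqrt(33) ≈ -925.20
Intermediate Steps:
k = sqrt(33) ≈ 5.7446
s + k*(-148) = -75 + sqrt(33)*(-148) = -75 - 148*sqrt(33)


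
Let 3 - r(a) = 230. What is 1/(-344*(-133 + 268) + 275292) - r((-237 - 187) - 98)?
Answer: 51949405/228852 ≈ 227.00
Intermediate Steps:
r(a) = -227 (r(a) = 3 - 1*230 = 3 - 230 = -227)
1/(-344*(-133 + 268) + 275292) - r((-237 - 187) - 98) = 1/(-344*(-133 + 268) + 275292) - 1*(-227) = 1/(-344*135 + 275292) + 227 = 1/(-46440 + 275292) + 227 = 1/228852 + 227 = 51949405/228852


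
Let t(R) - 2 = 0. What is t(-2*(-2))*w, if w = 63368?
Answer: 126736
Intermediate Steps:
t(R) = 2 (t(R) = 2 + 0 = 2)
t(-2*(-2))*w = 2*63368 = 126736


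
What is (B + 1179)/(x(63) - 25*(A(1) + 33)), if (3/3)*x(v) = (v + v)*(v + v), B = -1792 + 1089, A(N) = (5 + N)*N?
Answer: 476/14901 ≈ 0.031944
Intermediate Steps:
A(N) = N*(5 + N)
B = -703
x(v) = 4*v² (x(v) = (v + v)*(v + v) = (2*v)*(2*v) = 4*v²)
(B + 1179)/(x(63) - 25*(A(1) + 33)) = (-703 + 1179)/(4*63² - 25*(1*(5 + 1) + 33)) = 476/(4*3969 - 25*(1*6 + 33)) = 476/(15876 - 25*(6 + 33)) = 476/(15876 - 25*39) = 476/(15876 - 975) = 476/14901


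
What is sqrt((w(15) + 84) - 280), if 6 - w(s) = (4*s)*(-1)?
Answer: I*sqrt(130) ≈ 11.402*I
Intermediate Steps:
w(s) = 6 + 4*s (w(s) = 6 - 4*s*(-1) = 6 - (-4)*s = 6 + 4*s)
sqrt((w(15) + 84) - 280) = sqrt(((6 + 4*15) + 84) - 280) = sqrt(((6 + 60) + 84) - 280) = sqrt((66 + 84) - 280) = sqrt(150 - 280) = sqrt(-130) = I*sqrt(130)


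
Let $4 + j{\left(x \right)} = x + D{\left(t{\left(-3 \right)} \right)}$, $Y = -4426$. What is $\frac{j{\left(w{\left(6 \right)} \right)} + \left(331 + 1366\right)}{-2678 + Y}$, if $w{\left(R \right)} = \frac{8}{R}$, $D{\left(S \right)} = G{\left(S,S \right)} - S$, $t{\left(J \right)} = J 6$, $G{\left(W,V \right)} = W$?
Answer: $- \frac{5083}{21312} \approx -0.2385$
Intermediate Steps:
$t{\left(J \right)} = 6 J$
$D{\left(S \right)} = 0$ ($D{\left(S \right)} = S - S = 0$)
$j{\left(x \right)} = -4 + x$ ($j{\left(x \right)} = -4 + \left(x + 0\right) = -4 + x$)
$\frac{j{\left(w{\left(6 \right)} \right)} + \left(331 + 1366\right)}{-2678 + Y} = \frac{\left(-4 + \frac{8}{6}\right) + \left(331 + 1366\right)}{-2678 - 4426} = \frac{\left(-4 + 8 \cdot \frac{1}{6}\right) + 1697}{-7104} = \left(\left(-4 + \frac{4}{3}\right) + 1697\right) \left(- \frac{1}{7104}\right) = \left(- \frac{8}{3} + 1697\right) \left(- \frac{1}{7104}\right) = \frac{5083}{3} \left(- \frac{1}{7104}\right) = - \frac{5083}{21312}$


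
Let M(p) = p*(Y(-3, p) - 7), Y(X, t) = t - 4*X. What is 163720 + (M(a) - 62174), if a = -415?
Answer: 271696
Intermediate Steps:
M(p) = p*(5 + p) (M(p) = p*((p - 4*(-3)) - 7) = p*((p + 12) - 7) = p*((12 + p) - 7) = p*(5 + p))
163720 + (M(a) - 62174) = 163720 + (-415*(5 - 415) - 62174) = 163720 + (-415*(-410) - 62174) = 163720 + (170150 - 62174) = 163720 + 107976 = 271696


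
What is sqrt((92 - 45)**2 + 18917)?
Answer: sqrt(21126) ≈ 145.35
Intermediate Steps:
sqrt((92 - 45)**2 + 18917) = sqrt(47**2 + 18917) = sqrt(2209 + 18917) = sqrt(21126)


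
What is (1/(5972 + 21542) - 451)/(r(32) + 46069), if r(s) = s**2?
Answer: -12408813/1295716802 ≈ -0.0095768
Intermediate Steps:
(1/(5972 + 21542) - 451)/(r(32) + 46069) = (1/(5972 + 21542) - 451)/(32**2 + 46069) = (1/27514 - 451)/(1024 + 46069) = (1/27514 - 451)/47093 = -12408813/27514*1/47093 = -12408813/1295716802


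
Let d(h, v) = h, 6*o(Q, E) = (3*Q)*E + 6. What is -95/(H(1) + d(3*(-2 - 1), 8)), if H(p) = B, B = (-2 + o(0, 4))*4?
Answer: 95/13 ≈ 7.3077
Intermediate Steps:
o(Q, E) = 1 + E*Q/2 (o(Q, E) = ((3*Q)*E + 6)/6 = (3*E*Q + 6)/6 = (6 + 3*E*Q)/6 = 1 + E*Q/2)
B = -4 (B = (-2 + (1 + (½)*4*0))*4 = (-2 + (1 + 0))*4 = (-2 + 1)*4 = -1*4 = -4)
H(p) = -4
-95/(H(1) + d(3*(-2 - 1), 8)) = -95/(-4 + 3*(-2 - 1)) = -95/(-4 + 3*(-3)) = -95/(-4 - 9) = -95/(-13) = -95*(-1/13) = 95/13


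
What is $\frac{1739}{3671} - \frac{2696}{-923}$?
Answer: $\frac{11502113}{3388333} \approx 3.3946$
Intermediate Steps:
$\frac{1739}{3671} - \frac{2696}{-923} = 1739 \cdot \frac{1}{3671} - - \frac{2696}{923} = \frac{1739}{3671} + \frac{2696}{923} = \frac{11502113}{3388333}$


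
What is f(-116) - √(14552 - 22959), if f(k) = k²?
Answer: 13456 - I*√8407 ≈ 13456.0 - 91.69*I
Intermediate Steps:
f(-116) - √(14552 - 22959) = (-116)² - √(14552 - 22959) = 13456 - √(-8407) = 13456 - I*√8407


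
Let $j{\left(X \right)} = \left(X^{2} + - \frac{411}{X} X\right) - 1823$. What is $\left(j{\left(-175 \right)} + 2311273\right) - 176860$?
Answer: $2162804$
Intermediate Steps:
$j{\left(X \right)} = -2234 + X^{2}$ ($j{\left(X \right)} = \left(X^{2} - 411\right) - 1823 = \left(-411 + X^{2}\right) - 1823 = -2234 + X^{2}$)
$\left(j{\left(-175 \right)} + 2311273\right) - 176860 = \left(\left(-2234 + \left(-175\right)^{2}\right) + 2311273\right) - 176860 = \left(\left(-2234 + 30625\right) + 2311273\right) - 176860 = \left(28391 + 2311273\right) - 176860 = 2339664 - 176860 = 2162804$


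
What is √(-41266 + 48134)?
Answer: 2*√1717 ≈ 82.873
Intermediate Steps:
√(-41266 + 48134) = √6868 = 2*√1717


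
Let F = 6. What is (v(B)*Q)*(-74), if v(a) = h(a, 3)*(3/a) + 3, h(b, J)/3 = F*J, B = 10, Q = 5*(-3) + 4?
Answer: 78144/5 ≈ 15629.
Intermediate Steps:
Q = -11 (Q = -15 + 4 = -11)
h(b, J) = 18*J (h(b, J) = 3*(6*J) = 18*J)
v(a) = 3 + 162/a (v(a) = (18*3)*(3/a) + 3 = 54*(3/a) + 3 = 162/a + 3 = 3 + 162/a)
(v(B)*Q)*(-74) = ((3 + 162/10)*(-11))*(-74) = ((3 + 162*(⅒))*(-11))*(-74) = ((3 + 81/5)*(-11))*(-74) = ((96/5)*(-11))*(-74) = -1056/5*(-74) = 78144/5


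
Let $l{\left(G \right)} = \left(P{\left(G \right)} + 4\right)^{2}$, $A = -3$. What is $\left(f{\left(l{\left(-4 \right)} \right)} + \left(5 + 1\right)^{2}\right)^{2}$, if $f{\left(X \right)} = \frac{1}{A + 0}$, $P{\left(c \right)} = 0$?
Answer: $\frac{11449}{9} \approx 1272.1$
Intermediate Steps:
$l{\left(G \right)} = 16$ ($l{\left(G \right)} = \left(0 + 4\right)^{2} = 4^{2} = 16$)
$f{\left(X \right)} = - \frac{1}{3}$ ($f{\left(X \right)} = \frac{1}{-3 + 0} = \frac{1}{-3} = - \frac{1}{3}$)
$\left(f{\left(l{\left(-4 \right)} \right)} + \left(5 + 1\right)^{2}\right)^{2} = \left(- \frac{1}{3} + \left(5 + 1\right)^{2}\right)^{2} = \left(- \frac{1}{3} + 6^{2}\right)^{2} = \left(- \frac{1}{3} + 36\right)^{2} = \left(\frac{107}{3}\right)^{2} = \frac{11449}{9}$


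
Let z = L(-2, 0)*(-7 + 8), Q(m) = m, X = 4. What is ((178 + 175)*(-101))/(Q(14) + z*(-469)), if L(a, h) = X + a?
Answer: 35653/924 ≈ 38.586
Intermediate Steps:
L(a, h) = 4 + a
z = 2 (z = (4 - 2)*(-7 + 8) = 2*1 = 2)
((178 + 175)*(-101))/(Q(14) + z*(-469)) = ((178 + 175)*(-101))/(14 + 2*(-469)) = (353*(-101))/(14 - 938) = -35653/(-924) = -35653*(-1/924) = 35653/924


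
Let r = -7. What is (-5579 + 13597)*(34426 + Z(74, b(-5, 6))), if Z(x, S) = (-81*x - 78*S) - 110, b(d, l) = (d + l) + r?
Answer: 230838220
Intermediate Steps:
b(d, l) = -7 + d + l (b(d, l) = (d + l) - 7 = -7 + d + l)
Z(x, S) = -110 - 81*x - 78*S
(-5579 + 13597)*(34426 + Z(74, b(-5, 6))) = (-5579 + 13597)*(34426 + (-110 - 81*74 - 78*(-7 - 5 + 6))) = 8018*(34426 + (-110 - 5994 - 78*(-6))) = 8018*(34426 + (-110 - 5994 + 468)) = 8018*(34426 - 5636) = 8018*28790 = 230838220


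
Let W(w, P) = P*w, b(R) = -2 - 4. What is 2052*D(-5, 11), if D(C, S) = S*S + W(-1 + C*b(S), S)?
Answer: 902880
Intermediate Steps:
b(R) = -6
D(C, S) = S² + S*(-1 - 6*C) (D(C, S) = S*S + S*(-1 + C*(-6)) = S² + S*(-1 - 6*C))
2052*D(-5, 11) = 2052*(11*(-1 + 11 - 6*(-5))) = 2052*(11*(-1 + 11 + 30)) = 2052*(11*40) = 2052*440 = 902880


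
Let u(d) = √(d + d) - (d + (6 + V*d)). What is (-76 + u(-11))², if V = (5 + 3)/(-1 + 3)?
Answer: (27 - I*√22)² ≈ 707.0 - 253.28*I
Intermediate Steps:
V = 4 (V = 8/2 = 8*(½) = 4)
u(d) = -6 - 5*d + √2*√d (u(d) = √(d + d) - (d + (6 + 4*d)) = √(2*d) - (6 + 5*d) = √2*√d + (-6 - 5*d) = -6 - 5*d + √2*√d)
(-76 + u(-11))² = (-76 + (-6 - 5*(-11) + √2*√(-11)))² = (-76 + (-6 + 55 + √2*(I*√11)))² = (-76 + (-6 + 55 + I*√22))² = (-76 + (49 + I*√22))² = (-27 + I*√22)²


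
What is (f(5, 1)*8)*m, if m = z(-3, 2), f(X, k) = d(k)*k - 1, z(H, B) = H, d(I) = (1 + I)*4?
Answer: -168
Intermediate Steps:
d(I) = 4 + 4*I
f(X, k) = -1 + k*(4 + 4*k) (f(X, k) = (4 + 4*k)*k - 1 = k*(4 + 4*k) - 1 = -1 + k*(4 + 4*k))
m = -3
(f(5, 1)*8)*m = ((-1 + 4*1*(1 + 1))*8)*(-3) = ((-1 + 4*1*2)*8)*(-3) = ((-1 + 8)*8)*(-3) = (7*8)*(-3) = 56*(-3) = -168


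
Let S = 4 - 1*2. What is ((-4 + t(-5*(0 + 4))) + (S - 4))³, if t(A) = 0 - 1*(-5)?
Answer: -1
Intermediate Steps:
S = 2 (S = 4 - 2 = 2)
t(A) = 5 (t(A) = 0 + 5 = 5)
((-4 + t(-5*(0 + 4))) + (S - 4))³ = ((-4 + 5) + (2 - 4))³ = (1 - 2)³ = (-1)³ = -1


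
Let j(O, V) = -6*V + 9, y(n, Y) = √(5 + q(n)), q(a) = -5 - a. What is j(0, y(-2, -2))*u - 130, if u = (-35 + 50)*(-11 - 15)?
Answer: -3640 + 2340*√2 ≈ -330.74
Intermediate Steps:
u = -390 (u = 15*(-26) = -390)
y(n, Y) = √(-n) (y(n, Y) = √(5 + (-5 - n)) = √(-n))
j(O, V) = 9 - 6*V
j(0, y(-2, -2))*u - 130 = (9 - 6*√2)*(-390) - 130 = (-3510 + 2340*√2) - 130 = -3640 + 2340*√2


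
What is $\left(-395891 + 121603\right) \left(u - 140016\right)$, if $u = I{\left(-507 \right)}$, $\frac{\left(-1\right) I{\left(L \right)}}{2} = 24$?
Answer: $38417874432$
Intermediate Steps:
$I{\left(L \right)} = -48$ ($I{\left(L \right)} = \left(-2\right) 24 = -48$)
$u = -48$
$\left(-395891 + 121603\right) \left(u - 140016\right) = \left(-395891 + 121603\right) \left(-48 - 140016\right) = \left(-274288\right) \left(-140064\right) = 38417874432$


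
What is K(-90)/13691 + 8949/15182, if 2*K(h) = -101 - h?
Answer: 61218629/103928381 ≈ 0.58905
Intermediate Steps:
K(h) = -101/2 - h/2 (K(h) = (-101 - h)/2 = -101/2 - h/2)
K(-90)/13691 + 8949/15182 = (-101/2 - ½*(-90))/13691 + 8949/15182 = (-101/2 + 45)*(1/13691) + 8949*(1/15182) = -11/2*1/13691 + 8949/15182 = -11/27382 + 8949/15182 = 61218629/103928381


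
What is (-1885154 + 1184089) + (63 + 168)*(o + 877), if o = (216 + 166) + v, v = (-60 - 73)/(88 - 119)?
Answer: -12686593/31 ≈ -4.0925e+5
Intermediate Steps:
v = 133/31 (v = -133/(-31) = -133*(-1/31) = 133/31 ≈ 4.2903)
o = 11975/31 (o = (216 + 166) + 133/31 = 382 + 133/31 = 11975/31 ≈ 386.29)
(-1885154 + 1184089) + (63 + 168)*(o + 877) = (-1885154 + 1184089) + (63 + 168)*(11975/31 + 877) = -701065 + 231*(39162/31) = -701065 + 9046422/31 = -12686593/31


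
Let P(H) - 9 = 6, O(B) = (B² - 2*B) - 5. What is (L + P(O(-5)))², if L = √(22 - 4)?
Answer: 243 + 90*√2 ≈ 370.28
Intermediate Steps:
O(B) = -5 + B² - 2*B
P(H) = 15 (P(H) = 9 + 6 = 15)
L = 3*√2 (L = √18 = 3*√2 ≈ 4.2426)
(L + P(O(-5)))² = (3*√2 + 15)² = (15 + 3*√2)²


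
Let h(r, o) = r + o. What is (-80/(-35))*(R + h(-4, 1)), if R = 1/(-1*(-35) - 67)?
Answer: -97/14 ≈ -6.9286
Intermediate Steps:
h(r, o) = o + r
R = -1/32 (R = 1/(35 - 67) = 1/(-32) = -1/32 ≈ -0.031250)
(-80/(-35))*(R + h(-4, 1)) = (-80/(-35))*(-1/32 + (1 - 4)) = (-80*(-1/35))*(-1/32 - 3) = (16/7)*(-97/32) = -97/14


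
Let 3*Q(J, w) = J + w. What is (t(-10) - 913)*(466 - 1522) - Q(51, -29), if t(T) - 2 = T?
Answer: 2917706/3 ≈ 9.7257e+5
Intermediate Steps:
t(T) = 2 + T
Q(J, w) = J/3 + w/3 (Q(J, w) = (J + w)/3 = J/3 + w/3)
(t(-10) - 913)*(466 - 1522) - Q(51, -29) = ((2 - 10) - 913)*(466 - 1522) - ((⅓)*51 + (⅓)*(-29)) = (-8 - 913)*(-1056) - (17 - 29/3) = -921*(-1056) - 1*22/3 = 972576 - 22/3 = 2917706/3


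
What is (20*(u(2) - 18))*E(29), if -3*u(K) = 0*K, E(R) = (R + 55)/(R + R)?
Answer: -15120/29 ≈ -521.38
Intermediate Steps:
E(R) = (55 + R)/(2*R) (E(R) = (55 + R)/((2*R)) = (55 + R)*(1/(2*R)) = (55 + R)/(2*R))
u(K) = 0 (u(K) = -0*K = -⅓*0 = 0)
(20*(u(2) - 18))*E(29) = (20*(0 - 18))*((½)*(55 + 29)/29) = (20*(-18))*((½)*(1/29)*84) = -360*42/29 = -15120/29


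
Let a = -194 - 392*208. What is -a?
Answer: 81730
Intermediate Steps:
a = -81730 (a = -194 - 81536 = -81730)
-a = -1*(-81730) = 81730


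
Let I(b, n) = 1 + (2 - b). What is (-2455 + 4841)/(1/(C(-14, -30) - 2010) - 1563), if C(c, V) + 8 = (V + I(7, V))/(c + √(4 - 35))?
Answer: -3440287877156084/2253634391688479 + 81124*I*√31/2253634391688479 ≈ -1.5266 + 2.0042e-10*I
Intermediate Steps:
I(b, n) = 3 - b
C(c, V) = -8 + (-4 + V)/(c + I*√31) (C(c, V) = -8 + (V + (3 - 1*7))/(c + √(4 - 35)) = -8 + (V + (3 - 7))/(c + √(-31)) = -8 + (V - 4)/(c + I*√31) = -8 + (-4 + V)/(c + I*√31))
(-2455 + 4841)/(1/(C(-14, -30) - 2010) - 1563) = (-2455 + 4841)/(1/((-4 - 30 - 8*(-14) - 8*I*√31)/(-14 + I*√31) - 2010) - 1563) = 2386/(1/((-4 - 30 + 112 - 8*I*√31)/(-14 + I*√31) - 2010) - 1563) = 2386/(1/((78 - 8*I*√31)/(-14 + I*√31) - 2010) - 1563) = 2386/(1/(-2010 + (78 - 8*I*√31)/(-14 + I*√31)) - 1563) = 2386/(-1563 + 1/(-2010 + (78 - 8*I*√31)/(-14 + I*√31)))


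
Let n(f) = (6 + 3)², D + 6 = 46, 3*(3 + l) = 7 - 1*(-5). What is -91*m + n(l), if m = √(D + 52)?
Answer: 81 - 182*√23 ≈ -791.84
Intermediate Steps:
l = 1 (l = -3 + (7 - 1*(-5))/3 = -3 + (7 + 5)/3 = -3 + (⅓)*12 = -3 + 4 = 1)
D = 40 (D = -6 + 46 = 40)
n(f) = 81 (n(f) = 9² = 81)
m = 2*√23 (m = √(40 + 52) = √92 = 2*√23 ≈ 9.5917)
-91*m + n(l) = -182*√23 + 81 = 81 - 182*√23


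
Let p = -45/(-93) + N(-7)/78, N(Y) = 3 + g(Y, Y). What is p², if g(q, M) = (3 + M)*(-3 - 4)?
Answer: 4541161/5846724 ≈ 0.77670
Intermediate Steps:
g(q, M) = -21 - 7*M (g(q, M) = (3 + M)*(-7) = -21 - 7*M)
N(Y) = -18 - 7*Y (N(Y) = 3 + (-21 - 7*Y) = -18 - 7*Y)
p = 2131/2418 (p = -45/(-93) + (-18 - 7*(-7))/78 = -45*(-1/93) + (-18 + 49)*(1/78) = 15/31 + 31*(1/78) = 15/31 + 31/78 = 2131/2418 ≈ 0.88131)
p² = (2131/2418)² = 4541161/5846724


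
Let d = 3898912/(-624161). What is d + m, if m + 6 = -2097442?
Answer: -1309149140040/624161 ≈ -2.0975e+6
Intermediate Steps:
m = -2097448 (m = -6 - 2097442 = -2097448)
d = -3898912/624161 (d = 3898912*(-1/624161) = -3898912/624161 ≈ -6.2466)
d + m = -3898912/624161 - 2097448 = -1309149140040/624161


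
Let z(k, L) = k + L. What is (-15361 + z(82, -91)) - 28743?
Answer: -44113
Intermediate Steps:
z(k, L) = L + k
(-15361 + z(82, -91)) - 28743 = (-15361 + (-91 + 82)) - 28743 = (-15361 - 9) - 28743 = -15370 - 28743 = -44113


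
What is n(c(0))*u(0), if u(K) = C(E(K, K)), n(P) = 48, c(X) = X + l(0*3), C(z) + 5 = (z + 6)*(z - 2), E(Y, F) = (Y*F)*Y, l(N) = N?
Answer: -816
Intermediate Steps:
E(Y, F) = F*Y² (E(Y, F) = (F*Y)*Y = F*Y²)
C(z) = -5 + (-2 + z)*(6 + z) (C(z) = -5 + (z + 6)*(z - 2) = -5 + (6 + z)*(-2 + z) = -5 + (-2 + z)*(6 + z))
c(X) = X (c(X) = X + 0*3 = X + 0 = X)
u(K) = -17 + K⁶ + 4*K³ (u(K) = -17 + (K*K²)² + 4*(K*K²) = -17 + (K³)² + 4*K³ = -17 + K⁶ + 4*K³)
n(c(0))*u(0) = 48*(-17 + 0⁶ + 4*0³) = 48*(-17 + 0 + 4*0) = 48*(-17 + 0 + 0) = 48*(-17) = -816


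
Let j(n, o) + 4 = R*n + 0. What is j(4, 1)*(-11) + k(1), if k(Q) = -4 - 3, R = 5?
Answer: -183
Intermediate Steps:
k(Q) = -7
j(n, o) = -4 + 5*n (j(n, o) = -4 + (5*n + 0) = -4 + 5*n)
j(4, 1)*(-11) + k(1) = (-4 + 5*4)*(-11) - 7 = (-4 + 20)*(-11) - 7 = 16*(-11) - 7 = -176 - 7 = -183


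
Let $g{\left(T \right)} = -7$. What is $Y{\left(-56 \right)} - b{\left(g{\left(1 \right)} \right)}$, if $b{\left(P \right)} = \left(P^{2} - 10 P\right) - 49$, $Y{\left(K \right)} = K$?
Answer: $-126$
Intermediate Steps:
$b{\left(P \right)} = -49 + P^{2} - 10 P$
$Y{\left(-56 \right)} - b{\left(g{\left(1 \right)} \right)} = -56 - \left(-49 + \left(-7\right)^{2} - -70\right) = -56 - \left(-49 + 49 + 70\right) = -56 - 70 = -126$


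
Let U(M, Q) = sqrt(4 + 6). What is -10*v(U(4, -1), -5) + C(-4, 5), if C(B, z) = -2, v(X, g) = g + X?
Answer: 48 - 10*sqrt(10) ≈ 16.377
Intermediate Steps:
U(M, Q) = sqrt(10)
v(X, g) = X + g
-10*v(U(4, -1), -5) + C(-4, 5) = -10*(sqrt(10) - 5) - 2 = -10*(-5 + sqrt(10)) - 2 = (50 - 10*sqrt(10)) - 2 = 48 - 10*sqrt(10)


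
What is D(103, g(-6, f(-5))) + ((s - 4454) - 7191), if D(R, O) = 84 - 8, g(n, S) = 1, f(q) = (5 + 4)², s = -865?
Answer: -12434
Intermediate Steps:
f(q) = 81 (f(q) = 9² = 81)
D(R, O) = 76
D(103, g(-6, f(-5))) + ((s - 4454) - 7191) = 76 + ((-865 - 4454) - 7191) = 76 + (-5319 - 7191) = 76 - 12510 = -12434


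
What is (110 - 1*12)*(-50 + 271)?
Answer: 21658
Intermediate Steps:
(110 - 1*12)*(-50 + 271) = (110 - 12)*221 = 98*221 = 21658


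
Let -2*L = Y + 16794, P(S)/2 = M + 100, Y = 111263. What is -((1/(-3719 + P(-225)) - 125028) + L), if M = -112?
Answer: 1415276961/7486 ≈ 1.8906e+5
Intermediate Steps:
P(S) = -24 (P(S) = 2*(-112 + 100) = 2*(-12) = -24)
L = -128057/2 (L = -(111263 + 16794)/2 = -½*128057 = -128057/2 ≈ -64029.)
-((1/(-3719 + P(-225)) - 125028) + L) = -((1/(-3719 - 24) - 125028) - 128057/2) = -((1/(-3743) - 125028) - 128057/2) = -((-1/3743 - 125028) - 128057/2) = -(-467979805/3743 - 128057/2) = -1*(-1415276961/7486) = 1415276961/7486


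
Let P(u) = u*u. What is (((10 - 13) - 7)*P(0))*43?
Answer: 0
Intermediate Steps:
P(u) = u**2
(((10 - 13) - 7)*P(0))*43 = (((10 - 13) - 7)*0**2)*43 = ((-3 - 7)*0)*43 = -10*0*43 = 0*43 = 0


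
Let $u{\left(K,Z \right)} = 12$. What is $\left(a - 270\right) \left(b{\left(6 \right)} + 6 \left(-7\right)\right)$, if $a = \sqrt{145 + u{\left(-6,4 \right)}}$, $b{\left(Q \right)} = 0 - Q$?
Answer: $12960 - 48 \sqrt{157} \approx 12359.0$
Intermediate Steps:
$b{\left(Q \right)} = - Q$
$a = \sqrt{157}$ ($a = \sqrt{145 + 12} = \sqrt{157} \approx 12.53$)
$\left(a - 270\right) \left(b{\left(6 \right)} + 6 \left(-7\right)\right) = \left(\sqrt{157} - 270\right) \left(\left(-1\right) 6 + 6 \left(-7\right)\right) = \left(-270 + \sqrt{157}\right) \left(-6 - 42\right) = \left(-270 + \sqrt{157}\right) \left(-48\right) = 12960 - 48 \sqrt{157}$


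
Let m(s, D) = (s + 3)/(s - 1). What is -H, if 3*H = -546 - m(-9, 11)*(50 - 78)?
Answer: 882/5 ≈ 176.40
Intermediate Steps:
m(s, D) = (3 + s)/(-1 + s)
H = -882/5 (H = (-546 - (3 - 9)/(-1 - 9)*(50 - 78))/3 = (-546 - -6/(-10)*(-28))/3 = (-546 - (-1/10*(-6))*(-28))/3 = (-546 - 3*(-28)/5)/3 = (-546 - 1*(-84/5))/3 = (-546 + 84/5)/3 = (1/3)*(-2646/5) = -882/5 ≈ -176.40)
-H = -1*(-882/5) = 882/5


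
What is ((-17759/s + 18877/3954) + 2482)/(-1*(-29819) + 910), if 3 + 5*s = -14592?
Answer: 456696587/5629614258 ≈ 0.081124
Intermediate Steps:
s = -2919 (s = -⅗ + (⅕)*(-14592) = -⅗ - 14592/5 = -2919)
((-17759/s + 18877/3954) + 2482)/(-1*(-29819) + 910) = ((-17759/(-2919) + 18877/3954) + 2482)/(-1*(-29819) + 910) = ((-17759*(-1/2919) + 18877*(1/3954)) + 2482)/(29819 + 910) = ((2537/417 + 18877/3954) + 2482)/30729 = (1989223/183202 + 2482)*(1/30729) = (456696587/183202)*(1/30729) = 456696587/5629614258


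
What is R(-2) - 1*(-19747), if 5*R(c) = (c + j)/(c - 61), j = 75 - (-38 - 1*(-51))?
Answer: 414683/21 ≈ 19747.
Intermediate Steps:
j = 62 (j = 75 - (-38 + 51) = 75 - 1*13 = 75 - 13 = 62)
R(c) = (62 + c)/(5*(-61 + c)) (R(c) = ((c + 62)/(c - 61))/5 = ((62 + c)/(-61 + c))/5 = (62 + c)/(5*(-61 + c)))
R(-2) - 1*(-19747) = (62 - 2)/(5*(-61 - 2)) - 1*(-19747) = (1/5)*60/(-63) + 19747 = (1/5)*(-1/63)*60 + 19747 = -4/21 + 19747 = 414683/21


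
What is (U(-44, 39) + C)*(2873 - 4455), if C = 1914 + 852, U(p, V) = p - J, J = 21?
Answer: -4272982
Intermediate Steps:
U(p, V) = -21 + p (U(p, V) = p - 1*21 = p - 21 = -21 + p)
C = 2766
(U(-44, 39) + C)*(2873 - 4455) = ((-21 - 44) + 2766)*(2873 - 4455) = (-65 + 2766)*(-1582) = 2701*(-1582) = -4272982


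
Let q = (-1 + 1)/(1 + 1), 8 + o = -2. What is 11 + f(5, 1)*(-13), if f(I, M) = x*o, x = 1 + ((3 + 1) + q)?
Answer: 661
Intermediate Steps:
o = -10 (o = -8 - 2 = -10)
q = 0 (q = 0/2 = 0*(½) = 0)
x = 5 (x = 1 + ((3 + 1) + 0) = 1 + (4 + 0) = 1 + 4 = 5)
f(I, M) = -50 (f(I, M) = 5*(-10) = -50)
11 + f(5, 1)*(-13) = 11 - 50*(-13) = 11 + 650 = 661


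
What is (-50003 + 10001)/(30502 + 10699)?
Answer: -40002/41201 ≈ -0.97090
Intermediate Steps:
(-50003 + 10001)/(30502 + 10699) = -40002/41201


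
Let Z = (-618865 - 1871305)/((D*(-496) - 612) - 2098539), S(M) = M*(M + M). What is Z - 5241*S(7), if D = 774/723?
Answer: -259902105471892/506023359 ≈ -5.1362e+5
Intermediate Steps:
D = 258/241 (D = 774*(1/723) = 258/241 ≈ 1.0705)
S(M) = 2*M² (S(M) = M*(2*M) = 2*M²)
Z = 600130970/506023359 (Z = (-618865 - 1871305)/(((258/241)*(-496) - 612) - 2098539) = -2490170/((-127968/241 - 612) - 2098539) = -2490170/(-275460/241 - 2098539) = -2490170/(-506023359/241) = -2490170*(-241/506023359) = 600130970/506023359 ≈ 1.1860)
Z - 5241*S(7) = 600130970/506023359 - 5241*2*7² = 600130970/506023359 - 5241*2*49 = 600130970/506023359 - 5241*98 = 600130970/506023359 - 1*513618 = 600130970/506023359 - 513618 = -259902105471892/506023359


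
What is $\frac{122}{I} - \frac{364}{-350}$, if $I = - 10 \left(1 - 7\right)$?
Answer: $\frac{461}{150} \approx 3.0733$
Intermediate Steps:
$I = 60$ ($I = \left(-10\right) \left(-6\right) = 60$)
$\frac{122}{I} - \frac{364}{-350} = \frac{122}{60} - \frac{364}{-350} = 122 \cdot \frac{1}{60} - - \frac{26}{25} = \frac{61}{30} + \frac{26}{25} = \frac{461}{150}$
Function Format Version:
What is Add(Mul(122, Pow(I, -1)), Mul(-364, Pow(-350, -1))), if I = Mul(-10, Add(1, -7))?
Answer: Rational(461, 150) ≈ 3.0733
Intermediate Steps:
I = 60 (I = Mul(-10, -6) = 60)
Add(Mul(122, Pow(I, -1)), Mul(-364, Pow(-350, -1))) = Add(Mul(122, Pow(60, -1)), Mul(-364, Pow(-350, -1))) = Add(Mul(122, Rational(1, 60)), Mul(-364, Rational(-1, 350))) = Add(Rational(61, 30), Rational(26, 25)) = Rational(461, 150)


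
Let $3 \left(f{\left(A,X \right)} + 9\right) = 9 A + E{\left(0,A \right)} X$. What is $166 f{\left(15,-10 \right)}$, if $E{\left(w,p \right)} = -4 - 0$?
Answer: $\frac{24568}{3} \approx 8189.3$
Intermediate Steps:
$E{\left(w,p \right)} = -4$ ($E{\left(w,p \right)} = -4 + 0 = -4$)
$f{\left(A,X \right)} = -9 + 3 A - \frac{4 X}{3}$ ($f{\left(A,X \right)} = -9 + \frac{9 A - 4 X}{3} = -9 + \frac{- 4 X + 9 A}{3} = -9 + \left(3 A - \frac{4 X}{3}\right) = -9 + 3 A - \frac{4 X}{3}$)
$166 f{\left(15,-10 \right)} = 166 \left(-9 + 3 \cdot 15 - - \frac{40}{3}\right) = 166 \left(-9 + 45 + \frac{40}{3}\right) = 166 \cdot \frac{148}{3} = \frac{24568}{3}$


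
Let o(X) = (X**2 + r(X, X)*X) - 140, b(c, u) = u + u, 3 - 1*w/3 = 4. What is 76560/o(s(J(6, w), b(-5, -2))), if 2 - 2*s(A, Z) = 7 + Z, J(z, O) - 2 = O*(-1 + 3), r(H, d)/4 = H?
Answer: -20416/37 ≈ -551.78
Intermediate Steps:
w = -3 (w = 9 - 3*4 = 9 - 12 = -3)
r(H, d) = 4*H
J(z, O) = 2 + 2*O (J(z, O) = 2 + O*(-1 + 3) = 2 + O*2 = 2 + 2*O)
b(c, u) = 2*u
s(A, Z) = -5/2 - Z/2 (s(A, Z) = 1 - (7 + Z)/2 = 1 + (-7/2 - Z/2) = -5/2 - Z/2)
o(X) = -140 + 5*X**2 (o(X) = (X**2 + (4*X)*X) - 140 = (X**2 + 4*X**2) - 140 = 5*X**2 - 140 = -140 + 5*X**2)
76560/o(s(J(6, w), b(-5, -2))) = 76560/(-140 + 5*(-5/2 - (-2))**2) = 76560/(-140 + 5*(-5/2 - 1/2*(-4))**2) = 76560/(-140 + 5*(-5/2 + 2)**2) = 76560/(-140 + 5*(-1/2)**2) = 76560/(-140 + 5*(1/4)) = 76560/(-140 + 5/4) = 76560/(-555/4) = 76560*(-4/555) = -20416/37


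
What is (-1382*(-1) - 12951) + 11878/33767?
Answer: -390638545/33767 ≈ -11569.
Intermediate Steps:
(-1382*(-1) - 12951) + 11878/33767 = (1382 - 12951) + 11878*(1/33767) = -11569 + 11878/33767 = -390638545/33767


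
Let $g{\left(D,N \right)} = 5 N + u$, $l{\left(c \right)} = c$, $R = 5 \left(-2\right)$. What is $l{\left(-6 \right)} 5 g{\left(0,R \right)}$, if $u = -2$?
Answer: $1560$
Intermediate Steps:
$R = -10$
$g{\left(D,N \right)} = -2 + 5 N$ ($g{\left(D,N \right)} = 5 N - 2 = -2 + 5 N$)
$l{\left(-6 \right)} 5 g{\left(0,R \right)} = \left(-6\right) 5 \left(-2 + 5 \left(-10\right)\right) = - 30 \left(-2 - 50\right) = \left(-30\right) \left(-52\right) = 1560$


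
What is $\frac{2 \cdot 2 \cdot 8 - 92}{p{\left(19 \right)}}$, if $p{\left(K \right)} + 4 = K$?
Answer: $-4$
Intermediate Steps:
$p{\left(K \right)} = -4 + K$
$\frac{2 \cdot 2 \cdot 8 - 92}{p{\left(19 \right)}} = \frac{2 \cdot 2 \cdot 8 - 92}{-4 + 19} = \frac{4 \cdot 8 - 92}{15} = \left(32 - 92\right) \frac{1}{15} = \left(-60\right) \frac{1}{15} = -4$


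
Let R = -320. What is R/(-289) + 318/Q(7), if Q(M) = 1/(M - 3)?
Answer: 367928/289 ≈ 1273.1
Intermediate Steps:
Q(M) = 1/(-3 + M)
R/(-289) + 318/Q(7) = -320/(-289) + 318/(1/(-3 + 7)) = -320*(-1/289) + 318/(1/4) = 320/289 + 318/(1/4) = 320/289 + 318*4 = 320/289 + 1272 = 367928/289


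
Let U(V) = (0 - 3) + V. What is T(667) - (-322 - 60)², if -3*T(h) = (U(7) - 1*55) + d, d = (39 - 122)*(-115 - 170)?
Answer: -153792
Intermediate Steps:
U(V) = -3 + V
d = 23655 (d = -83*(-285) = 23655)
T(h) = -7868 (T(h) = -(((-3 + 7) - 1*55) + 23655)/3 = -((4 - 55) + 23655)/3 = -(-51 + 23655)/3 = -⅓*23604 = -7868)
T(667) - (-322 - 60)² = -7868 - (-322 - 60)² = -7868 - 1*(-382)² = -7868 - 1*145924 = -7868 - 145924 = -153792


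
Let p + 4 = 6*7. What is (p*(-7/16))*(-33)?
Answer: 4389/8 ≈ 548.63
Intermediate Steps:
p = 38 (p = -4 + 6*7 = -4 + 42 = 38)
(p*(-7/16))*(-33) = (38*(-7/16))*(-33) = -133/8*(-33) = 4389/8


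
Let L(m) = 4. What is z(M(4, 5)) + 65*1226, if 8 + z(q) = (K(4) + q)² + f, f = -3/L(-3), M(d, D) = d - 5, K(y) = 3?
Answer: 318741/4 ≈ 79685.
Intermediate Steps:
M(d, D) = -5 + d
f = -¾ (f = -3/4 = -3*¼ = -¾ ≈ -0.75000)
z(q) = -35/4 + (3 + q)² (z(q) = -8 + ((3 + q)² - ¾) = -8 + (-¾ + (3 + q)²) = -35/4 + (3 + q)²)
z(M(4, 5)) + 65*1226 = (-35/4 + (3 + (-5 + 4))²) + 65*1226 = (-35/4 + (3 - 1)²) + 79690 = (-35/4 + 2²) + 79690 = (-35/4 + 4) + 79690 = -19/4 + 79690 = 318741/4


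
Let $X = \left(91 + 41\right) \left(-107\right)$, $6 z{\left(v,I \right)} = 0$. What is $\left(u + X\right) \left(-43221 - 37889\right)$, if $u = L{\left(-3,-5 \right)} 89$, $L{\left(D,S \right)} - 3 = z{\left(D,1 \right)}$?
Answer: $1123941270$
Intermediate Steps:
$z{\left(v,I \right)} = 0$ ($z{\left(v,I \right)} = \frac{1}{6} \cdot 0 = 0$)
$L{\left(D,S \right)} = 3$ ($L{\left(D,S \right)} = 3 + 0 = 3$)
$X = -14124$ ($X = 132 \left(-107\right) = -14124$)
$u = 267$ ($u = 3 \cdot 89 = 267$)
$\left(u + X\right) \left(-43221 - 37889\right) = \left(267 - 14124\right) \left(-43221 - 37889\right) = \left(-13857\right) \left(-81110\right) = 1123941270$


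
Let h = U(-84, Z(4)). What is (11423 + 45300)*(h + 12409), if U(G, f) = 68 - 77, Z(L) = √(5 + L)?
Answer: 703365200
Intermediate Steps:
U(G, f) = -9
h = -9
(11423 + 45300)*(h + 12409) = (11423 + 45300)*(-9 + 12409) = 56723*12400 = 703365200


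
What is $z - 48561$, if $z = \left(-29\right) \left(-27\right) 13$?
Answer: $-38382$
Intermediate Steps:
$z = 10179$ ($z = 783 \cdot 13 = 10179$)
$z - 48561 = 10179 - 48561 = -38382$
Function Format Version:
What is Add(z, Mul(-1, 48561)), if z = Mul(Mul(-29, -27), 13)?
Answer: -38382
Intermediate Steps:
z = 10179 (z = Mul(783, 13) = 10179)
Add(z, Mul(-1, 48561)) = Add(10179, Mul(-1, 48561)) = Add(10179, -48561) = -38382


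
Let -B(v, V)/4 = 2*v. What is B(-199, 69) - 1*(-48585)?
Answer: 50177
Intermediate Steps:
B(v, V) = -8*v
B(-199, 69) - 1*(-48585) = -8*(-199) - 1*(-48585) = 1592 + 48585 = 50177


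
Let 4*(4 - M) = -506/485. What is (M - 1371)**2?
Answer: 1757578593169/940900 ≈ 1.8680e+6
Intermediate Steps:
M = 4133/970 (M = 4 - (-253)/(2*485) = 4 - 1/4*(-506/485) = 4 + 253/970 = 4133/970 ≈ 4.2608)
(M - 1371)**2 = (4133/970 - 1371)**2 = (-1325737/970)**2 = 1757578593169/940900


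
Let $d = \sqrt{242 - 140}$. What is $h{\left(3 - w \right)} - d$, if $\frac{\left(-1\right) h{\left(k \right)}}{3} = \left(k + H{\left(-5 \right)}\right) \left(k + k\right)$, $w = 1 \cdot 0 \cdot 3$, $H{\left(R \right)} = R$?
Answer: $36 - \sqrt{102} \approx 25.9$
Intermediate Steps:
$w = 0$ ($w = 0 \cdot 3 = 0$)
$h{\left(k \right)} = - 6 k \left(-5 + k\right)$ ($h{\left(k \right)} = - 3 \left(k - 5\right) \left(k + k\right) = - 3 \left(-5 + k\right) 2 k = - 3 \cdot 2 k \left(-5 + k\right) = - 6 k \left(-5 + k\right)$)
$d = \sqrt{102} \approx 10.1$
$h{\left(3 - w \right)} - d = 6 \left(3 - 0\right) \left(5 - \left(3 - 0\right)\right) - \sqrt{102} = 6 \left(3 + 0\right) \left(5 - \left(3 + 0\right)\right) - \sqrt{102} = 6 \cdot 3 \left(5 - 3\right) - \sqrt{102} = 6 \cdot 3 \cdot 2 - \sqrt{102} = 36 - \sqrt{102}$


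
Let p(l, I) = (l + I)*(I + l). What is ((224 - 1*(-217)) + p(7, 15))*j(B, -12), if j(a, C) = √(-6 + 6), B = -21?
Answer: 0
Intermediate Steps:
j(a, C) = 0 (j(a, C) = √0 = 0)
p(l, I) = (I + l)² (p(l, I) = (I + l)*(I + l) = (I + l)²)
((224 - 1*(-217)) + p(7, 15))*j(B, -12) = ((224 - 1*(-217)) + (15 + 7)²)*0 = ((224 + 217) + 22²)*0 = (441 + 484)*0 = 925*0 = 0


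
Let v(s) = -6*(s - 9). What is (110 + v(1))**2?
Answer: 24964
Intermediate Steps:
v(s) = 54 - 6*s (v(s) = -6*(-9 + s) = 54 - 6*s)
(110 + v(1))**2 = (110 + (54 - 6*1))**2 = (110 + (54 - 6))**2 = (110 + 48)**2 = 158**2 = 24964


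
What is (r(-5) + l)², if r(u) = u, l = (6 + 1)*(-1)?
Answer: 144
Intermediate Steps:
l = -7 (l = 7*(-1) = -7)
(r(-5) + l)² = (-5 - 7)² = (-12)² = 144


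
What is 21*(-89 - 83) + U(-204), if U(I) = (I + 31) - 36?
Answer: -3821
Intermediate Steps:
U(I) = -5 + I (U(I) = (31 + I) - 36 = -5 + I)
21*(-89 - 83) + U(-204) = 21*(-89 - 83) + (-5 - 204) = 21*(-172) - 209 = -3612 - 209 = -3821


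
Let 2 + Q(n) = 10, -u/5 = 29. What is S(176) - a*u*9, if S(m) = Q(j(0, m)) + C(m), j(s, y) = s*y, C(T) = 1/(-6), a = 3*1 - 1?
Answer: 15707/6 ≈ 2617.8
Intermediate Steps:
u = -145 (u = -5*29 = -145)
a = 2 (a = 3 - 1 = 2)
C(T) = -⅙
Q(n) = 8 (Q(n) = -2 + 10 = 8)
S(m) = 47/6 (S(m) = 8 - ⅙ = 47/6)
S(176) - a*u*9 = 47/6 - 2*(-145)*9 = 47/6 - (-290)*9 = 47/6 - 1*(-2610) = 47/6 + 2610 = 15707/6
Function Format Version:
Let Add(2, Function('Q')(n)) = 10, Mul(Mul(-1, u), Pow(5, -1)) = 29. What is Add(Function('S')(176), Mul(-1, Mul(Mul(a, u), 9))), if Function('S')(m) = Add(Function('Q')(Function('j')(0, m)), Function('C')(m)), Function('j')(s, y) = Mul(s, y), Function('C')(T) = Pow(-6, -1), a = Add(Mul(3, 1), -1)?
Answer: Rational(15707, 6) ≈ 2617.8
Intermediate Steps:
u = -145 (u = Mul(-5, 29) = -145)
a = 2 (a = Add(3, -1) = 2)
Function('C')(T) = Rational(-1, 6)
Function('Q')(n) = 8 (Function('Q')(n) = Add(-2, 10) = 8)
Function('S')(m) = Rational(47, 6) (Function('S')(m) = Add(8, Rational(-1, 6)) = Rational(47, 6))
Add(Function('S')(176), Mul(-1, Mul(Mul(a, u), 9))) = Add(Rational(47, 6), Mul(-1, Mul(Mul(2, -145), 9))) = Add(Rational(47, 6), Mul(-1, Mul(-290, 9))) = Add(Rational(47, 6), Mul(-1, -2610)) = Add(Rational(47, 6), 2610) = Rational(15707, 6)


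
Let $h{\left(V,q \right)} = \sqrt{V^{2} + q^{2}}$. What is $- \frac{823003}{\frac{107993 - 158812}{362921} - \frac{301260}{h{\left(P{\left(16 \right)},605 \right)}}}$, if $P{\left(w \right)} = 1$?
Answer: $- \frac{2777931754528678161661}{5976915435457624222907} + \frac{16328154162900417275490 \sqrt{366026}}{5976915435457624222907} \approx 1652.3$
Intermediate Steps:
$- \frac{823003}{\frac{107993 - 158812}{362921} - \frac{301260}{h{\left(P{\left(16 \right)},605 \right)}}} = - \frac{823003}{\frac{107993 - 158812}{362921} - \frac{301260}{\sqrt{1^{2} + 605^{2}}}} = - \frac{823003}{\left(107993 - 158812\right) \frac{1}{362921} - \frac{301260}{\sqrt{1 + 366025}}} = - \frac{823003}{\left(-50819\right) \frac{1}{362921} - \frac{301260}{\sqrt{366026}}} = - \frac{823003}{- \frac{50819}{362921} - 301260 \frac{\sqrt{366026}}{366026}} = - \frac{823003}{- \frac{50819}{362921} - \frac{150630 \sqrt{366026}}{183013}}$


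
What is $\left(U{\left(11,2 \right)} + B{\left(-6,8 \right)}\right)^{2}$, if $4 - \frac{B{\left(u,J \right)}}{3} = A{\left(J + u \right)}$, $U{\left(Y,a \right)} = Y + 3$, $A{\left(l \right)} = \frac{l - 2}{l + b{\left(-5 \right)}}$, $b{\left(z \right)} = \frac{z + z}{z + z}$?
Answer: $676$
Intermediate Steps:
$b{\left(z \right)} = 1$ ($b{\left(z \right)} = \frac{2 z}{2 z} = 2 z \frac{1}{2 z} = 1$)
$A{\left(l \right)} = \frac{-2 + l}{1 + l}$ ($A{\left(l \right)} = \frac{l - 2}{l + 1} = \frac{-2 + l}{1 + l}$)
$U{\left(Y,a \right)} = 3 + Y$
$B{\left(u,J \right)} = 12 - \frac{3 \left(-2 + J + u\right)}{1 + J + u}$ ($B{\left(u,J \right)} = 12 - 3 \frac{-2 + \left(J + u\right)}{1 + \left(J + u\right)} = 12 - 3 \frac{-2 + J + u}{1 + J + u} = 12 - \frac{3 \left(-2 + J + u\right)}{1 + J + u}$)
$\left(U{\left(11,2 \right)} + B{\left(-6,8 \right)}\right)^{2} = \left(\left(3 + 11\right) + \frac{9 \left(2 + 8 - 6\right)}{1 + 8 - 6}\right)^{2} = \left(14 + 9 \cdot \frac{1}{3} \cdot 4\right)^{2} = \left(14 + 12\right)^{2} = 26^{2} = 676$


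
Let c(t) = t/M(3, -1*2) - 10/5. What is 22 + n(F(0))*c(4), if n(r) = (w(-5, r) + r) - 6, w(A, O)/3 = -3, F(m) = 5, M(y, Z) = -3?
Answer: 166/3 ≈ 55.333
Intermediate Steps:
w(A, O) = -9 (w(A, O) = 3*(-3) = -9)
c(t) = -2 - t/3 (c(t) = t/(-3) - 10/5 = t*(-⅓) - 10*⅕ = -t/3 - 2 = -2 - t/3)
n(r) = -15 + r (n(r) = (-9 + r) - 6 = -15 + r)
22 + n(F(0))*c(4) = 22 + (-15 + 5)*(-2 - ⅓*4) = 22 - 10*(-2 - 4/3) = 22 - 10*(-10/3) = 22 + 100/3 = 166/3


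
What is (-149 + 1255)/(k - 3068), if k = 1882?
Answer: -553/593 ≈ -0.93255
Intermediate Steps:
(-149 + 1255)/(k - 3068) = (-149 + 1255)/(1882 - 3068) = 1106/(-1186) = 1106*(-1/1186) = -553/593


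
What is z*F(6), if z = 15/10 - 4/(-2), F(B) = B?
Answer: 21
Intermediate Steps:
z = 7/2 (z = 15*(1/10) - 4*(-1/2) = 3/2 + 2 = 7/2 ≈ 3.5000)
z*F(6) = (7/2)*6 = 21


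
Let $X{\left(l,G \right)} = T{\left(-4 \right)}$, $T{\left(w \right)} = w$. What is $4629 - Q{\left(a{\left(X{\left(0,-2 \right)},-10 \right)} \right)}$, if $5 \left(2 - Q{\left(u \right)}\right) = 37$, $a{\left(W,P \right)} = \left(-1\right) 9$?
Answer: $\frac{23172}{5} \approx 4634.4$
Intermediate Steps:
$X{\left(l,G \right)} = -4$
$a{\left(W,P \right)} = -9$
$Q{\left(u \right)} = - \frac{27}{5}$ ($Q{\left(u \right)} = 2 - \frac{37}{5} = - \frac{27}{5}$)
$4629 - Q{\left(a{\left(X{\left(0,-2 \right)},-10 \right)} \right)} = 4629 - - \frac{27}{5} = 4629 + \frac{27}{5} = \frac{23172}{5}$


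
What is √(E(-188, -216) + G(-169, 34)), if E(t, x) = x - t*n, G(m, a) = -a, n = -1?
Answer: I*√438 ≈ 20.928*I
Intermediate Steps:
E(t, x) = t + x (E(t, x) = x - t*(-1) = x - (-1)*t = x + t = t + x)
√(E(-188, -216) + G(-169, 34)) = √((-188 - 216) - 1*34) = √(-404 - 34) = √(-438) = I*√438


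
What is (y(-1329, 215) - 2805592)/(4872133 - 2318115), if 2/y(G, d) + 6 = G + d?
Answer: -1571131521/1430250080 ≈ -1.0985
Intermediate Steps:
y(G, d) = 2/(-6 + G + d) (y(G, d) = 2/(-6 + (G + d)) = 2/(-6 + G + d))
(y(-1329, 215) - 2805592)/(4872133 - 2318115) = (2/(-6 - 1329 + 215) - 2805592)/(4872133 - 2318115) = (2/(-1120) - 2805592)/2554018 = (2*(-1/1120) - 2805592)*(1/2554018) = (-1/560 - 2805592)*(1/2554018) = -1571131521/560*1/2554018 = -1571131521/1430250080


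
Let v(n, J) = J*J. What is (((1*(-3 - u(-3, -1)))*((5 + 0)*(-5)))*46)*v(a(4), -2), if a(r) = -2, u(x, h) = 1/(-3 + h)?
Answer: 12650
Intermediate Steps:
v(n, J) = J²
(((1*(-3 - u(-3, -1)))*((5 + 0)*(-5)))*46)*v(a(4), -2) = (((1*(-3 - 1/(-3 - 1)))*((5 + 0)*(-5)))*46)*(-2)² = (((1*(-3 - 1/(-4)))*(5*(-5)))*46)*4 = (((1*(-3 - 1*(-¼)))*(-25))*46)*4 = (((1*(-3 + ¼))*(-25))*46)*4 = (((1*(-11/4))*(-25))*46)*4 = (-11/4*(-25)*46)*4 = ((275/4)*46)*4 = (6325/2)*4 = 12650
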